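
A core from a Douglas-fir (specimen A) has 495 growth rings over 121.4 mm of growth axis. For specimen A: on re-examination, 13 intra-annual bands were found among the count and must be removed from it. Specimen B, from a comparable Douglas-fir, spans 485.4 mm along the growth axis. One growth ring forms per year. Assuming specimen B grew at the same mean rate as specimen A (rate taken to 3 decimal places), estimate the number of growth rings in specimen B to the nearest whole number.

Specimen A: adjusted count: 495 − 13 = 482 growth rings.
A: Extension rate ≈ 121.4 / 482 = 0.252 mm/yr.
Specimen B: 485.4 mm / 0.252 mm per year = 1926.19 years ≈ 1926 growth rings.

1926 growth rings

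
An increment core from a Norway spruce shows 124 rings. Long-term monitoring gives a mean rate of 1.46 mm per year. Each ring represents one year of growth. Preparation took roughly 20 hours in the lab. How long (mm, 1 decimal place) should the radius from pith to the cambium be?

181.0 mm

The record spans 124 years at 1.46 mm per year.
124 years at 1.46 mm/year gives 1.46 × 124 = 181.0 mm.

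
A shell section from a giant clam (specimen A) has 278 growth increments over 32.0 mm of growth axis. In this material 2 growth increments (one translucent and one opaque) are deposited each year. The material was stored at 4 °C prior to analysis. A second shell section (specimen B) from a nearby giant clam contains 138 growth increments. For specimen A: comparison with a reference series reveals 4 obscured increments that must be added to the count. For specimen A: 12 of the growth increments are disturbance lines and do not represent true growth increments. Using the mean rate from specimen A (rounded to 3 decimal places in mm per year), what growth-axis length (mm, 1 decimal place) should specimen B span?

16.4 mm

Specimen A: after corrections the count is 278 − 12 + 4 = 270 growth increments.
Specimen A: with 2 growth increments per year, 270 / 2 = 135 years.
A: Mean rate = 32.0 mm / 135 years ≈ 0.237 mm/yr.
Specimen B: with 2 growth increments per year, 138 / 2 = 69 years. Length of B = 0.237 × 69 = 16.4 mm.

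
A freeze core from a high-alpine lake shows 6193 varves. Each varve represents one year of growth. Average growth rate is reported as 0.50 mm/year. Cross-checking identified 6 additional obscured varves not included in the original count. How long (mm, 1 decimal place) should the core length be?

3099.5 mm

After corrections the count is 6193 + 6 = 6199 varves.
6199 years at 0.50 mm/year gives 0.50 × 6199 = 3099.5 mm.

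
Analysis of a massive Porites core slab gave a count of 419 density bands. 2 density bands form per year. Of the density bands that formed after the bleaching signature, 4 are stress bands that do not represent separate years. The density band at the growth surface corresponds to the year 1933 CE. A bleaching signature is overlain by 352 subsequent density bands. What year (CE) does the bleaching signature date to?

1759 CE

There are 352 density bands younger than the bleaching signature.
Removing the 4 false density bands leaves 352 − 4 = 348 true density bands beyond the bleaching signature.
With 2 density bands per year, 348 / 2 = 174 years.
The density band at the growth surface is 1933 CE, so the bleaching signature dates to 1933 − 174 = 1759 CE.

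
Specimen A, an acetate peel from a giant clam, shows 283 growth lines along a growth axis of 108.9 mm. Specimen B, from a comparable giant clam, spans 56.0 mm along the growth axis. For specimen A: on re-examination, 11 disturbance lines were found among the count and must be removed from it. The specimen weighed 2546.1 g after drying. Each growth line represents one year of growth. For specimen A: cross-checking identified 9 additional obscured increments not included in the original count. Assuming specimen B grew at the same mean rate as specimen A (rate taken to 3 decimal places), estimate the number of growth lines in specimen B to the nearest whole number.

144 growth lines

Specimen A: adjusted count: 283 − 11 + 9 = 281 growth lines.
A: Mean rate = 108.9 mm / 281 years ≈ 0.388 mm per year.
Specimen B: 56.0 mm / 0.388 mm per year = 144.33 years ≈ 144 growth lines.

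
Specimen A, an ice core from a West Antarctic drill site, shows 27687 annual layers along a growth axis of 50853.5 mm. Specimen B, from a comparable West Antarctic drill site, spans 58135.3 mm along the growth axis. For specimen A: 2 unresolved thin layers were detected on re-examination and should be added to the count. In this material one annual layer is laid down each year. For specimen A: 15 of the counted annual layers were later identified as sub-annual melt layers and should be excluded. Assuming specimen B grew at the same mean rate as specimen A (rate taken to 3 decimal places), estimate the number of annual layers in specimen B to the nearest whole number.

31630 annual layers

Specimen A: after corrections the count is 27687 − 15 + 2 = 27674 annual layers.
A: 50853.5 mm over 27674 years gives 50853.5 / 27674 ≈ 1.838 mm/year.
For B, 58135.3 / 1.838 = 31629.65 years ≈ 31630 annual layers.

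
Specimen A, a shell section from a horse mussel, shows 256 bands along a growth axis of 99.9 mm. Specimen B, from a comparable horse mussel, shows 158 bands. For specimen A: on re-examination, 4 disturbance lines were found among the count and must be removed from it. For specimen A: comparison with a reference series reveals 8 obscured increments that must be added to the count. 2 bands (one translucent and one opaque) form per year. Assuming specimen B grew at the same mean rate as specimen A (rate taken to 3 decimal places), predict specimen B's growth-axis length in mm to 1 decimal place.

Specimen A: true band count = 256 − 4 + 8 = 260.
Specimen A: 260 bands at 2 per year is 260 / 2 = 130 years.
A: Extension rate ≈ 99.9 / 130 = 0.768 mm/year.
Specimen B: 158 bands at 2 per year is 158 / 2 = 79 years. B's length ≈ 0.768 × 79 = 60.7 mm.

60.7 mm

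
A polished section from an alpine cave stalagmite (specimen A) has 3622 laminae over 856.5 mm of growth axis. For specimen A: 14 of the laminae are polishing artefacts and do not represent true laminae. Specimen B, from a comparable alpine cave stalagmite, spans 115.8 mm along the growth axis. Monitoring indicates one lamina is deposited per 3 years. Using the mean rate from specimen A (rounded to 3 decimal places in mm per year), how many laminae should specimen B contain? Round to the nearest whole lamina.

Specimen A: true lamina count = 3622 − 14 = 3608.
Specimen A: at 3 years per lamina, 3608 × 3 = 10824 years.
A: Extension rate ≈ 856.5 / 10824 = 0.079 mm per year.
Specimen B: 115.8 mm / 0.079 mm per year = 1465.82 years; at 3 years per lamina that is 1465.82 / 3 ≈ 489 laminae.

489 laminae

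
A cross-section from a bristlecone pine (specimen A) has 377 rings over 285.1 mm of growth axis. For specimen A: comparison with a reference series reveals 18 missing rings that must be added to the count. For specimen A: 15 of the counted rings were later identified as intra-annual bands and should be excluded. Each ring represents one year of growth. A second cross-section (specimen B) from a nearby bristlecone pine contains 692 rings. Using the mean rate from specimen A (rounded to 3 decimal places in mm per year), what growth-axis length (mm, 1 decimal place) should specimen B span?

519.0 mm

Specimen A: correcting the raw count gives 377 − 15 + 18 = 380 true rings.
A: 285.1 mm over 380 years gives 285.1 / 380 ≈ 0.750 mm/yr.
For B, 0.750 mm/year × 692 years = 519.0 mm.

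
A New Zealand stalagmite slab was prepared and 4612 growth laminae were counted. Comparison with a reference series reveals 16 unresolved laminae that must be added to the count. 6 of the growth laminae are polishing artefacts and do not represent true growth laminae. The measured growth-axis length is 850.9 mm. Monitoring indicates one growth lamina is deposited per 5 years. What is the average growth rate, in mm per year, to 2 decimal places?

0.04 mm per year

True growth lamina count = 4612 − 6 + 16 = 4622.
4622 growth laminae at 5 years each span 4622 × 5 = 23110 years.
Extension rate ≈ 850.9 / 23110 = 0.04 mm per year.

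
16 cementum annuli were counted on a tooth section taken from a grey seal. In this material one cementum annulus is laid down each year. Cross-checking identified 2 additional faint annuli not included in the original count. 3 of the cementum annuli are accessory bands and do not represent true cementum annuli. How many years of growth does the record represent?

15 years

Correcting the raw count gives 16 − 3 + 2 = 15 true cementum annuli.
One cementum annulus per year makes the duration 15 years.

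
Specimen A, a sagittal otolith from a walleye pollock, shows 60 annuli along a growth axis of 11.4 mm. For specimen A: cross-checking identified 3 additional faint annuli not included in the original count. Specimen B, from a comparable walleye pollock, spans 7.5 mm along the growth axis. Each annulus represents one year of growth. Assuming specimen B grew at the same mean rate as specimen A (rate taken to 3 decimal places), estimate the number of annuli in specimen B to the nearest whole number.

Specimen A: after corrections the count is 60 + 3 = 63 annuli.
A: Mean rate = 11.4 mm / 63 years ≈ 0.181 mm/year.
Specimen B: 7.5 mm / 0.181 mm per year = 41.44 years ≈ 41 annuli.

41 annuli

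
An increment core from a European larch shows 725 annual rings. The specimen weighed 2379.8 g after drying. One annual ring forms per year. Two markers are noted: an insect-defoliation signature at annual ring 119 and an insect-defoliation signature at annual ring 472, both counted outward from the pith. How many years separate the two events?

353 yr

472 − 119 = 353 annual rings lie between the two events.
At one annual ring per year, 353 years elapsed between them.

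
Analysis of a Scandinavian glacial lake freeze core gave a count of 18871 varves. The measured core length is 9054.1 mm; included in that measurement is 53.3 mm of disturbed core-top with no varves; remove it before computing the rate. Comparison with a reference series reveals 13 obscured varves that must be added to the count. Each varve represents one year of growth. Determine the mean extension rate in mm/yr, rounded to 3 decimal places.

After corrections the count is 18871 + 13 = 18884 varves.
Net length = 9054.1 − 53.3 = 9000.8 mm.
9000.8 mm over 18884 years gives 9000.8 / 18884 ≈ 0.477 mm/yr.

0.477 mm/yr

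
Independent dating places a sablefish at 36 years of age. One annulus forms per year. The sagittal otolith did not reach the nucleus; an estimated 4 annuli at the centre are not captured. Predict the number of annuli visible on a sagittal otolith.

32 annuli

One annulus per year gives 36 annuli over 36 years.
Subtracting the 4 annuli not captured gives 36 − 4 = 32 annuli in the record.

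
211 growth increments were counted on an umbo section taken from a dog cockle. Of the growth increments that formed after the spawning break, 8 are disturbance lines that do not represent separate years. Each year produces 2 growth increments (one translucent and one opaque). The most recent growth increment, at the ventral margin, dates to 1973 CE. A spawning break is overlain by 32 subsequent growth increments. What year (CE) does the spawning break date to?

There are 32 growth increments younger than the spawning break.
32 − 8 false = 24 true growth increments after the spawning break.
With 2 growth increments per year, 24 / 2 = 12 years.
The growth increment at the ventral margin is 1973 CE, so the spawning break dates to 1973 − 12 = 1961 CE.

1961 CE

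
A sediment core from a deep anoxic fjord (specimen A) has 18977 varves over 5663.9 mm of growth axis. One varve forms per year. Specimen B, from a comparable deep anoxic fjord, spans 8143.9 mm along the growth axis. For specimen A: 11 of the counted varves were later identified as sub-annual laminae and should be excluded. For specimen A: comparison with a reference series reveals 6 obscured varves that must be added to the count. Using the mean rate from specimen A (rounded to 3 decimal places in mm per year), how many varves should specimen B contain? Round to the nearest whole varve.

27237 varves

Specimen A: adjusted count: 18977 − 11 + 6 = 18972 varves.
A: 5663.9 mm over 18972 years gives 5663.9 / 18972 ≈ 0.299 mm/yr.
B spans 8143.9 / 0.299 = 27237.12 years ≈ 27237 varves.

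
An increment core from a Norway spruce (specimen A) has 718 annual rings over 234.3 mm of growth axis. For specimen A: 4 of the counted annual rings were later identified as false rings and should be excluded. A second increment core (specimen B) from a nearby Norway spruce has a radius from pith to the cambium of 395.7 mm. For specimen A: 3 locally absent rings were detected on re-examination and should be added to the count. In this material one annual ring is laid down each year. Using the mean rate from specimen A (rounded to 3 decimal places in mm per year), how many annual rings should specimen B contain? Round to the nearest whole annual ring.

Specimen A: true annual ring count = 718 − 4 + 3 = 717.
A: Mean rate = 234.3 mm / 717 years ≈ 0.327 mm/yr.
B spans 395.7 / 0.327 = 1210.09 years ≈ 1210 annual rings.

1210 annual rings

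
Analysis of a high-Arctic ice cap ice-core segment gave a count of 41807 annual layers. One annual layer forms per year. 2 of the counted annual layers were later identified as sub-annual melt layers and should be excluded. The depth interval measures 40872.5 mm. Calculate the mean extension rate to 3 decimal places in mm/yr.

After corrections the count is 41807 − 2 = 41805 annual layers.
40872.5 mm over 41805 years gives 40872.5 / 41805 ≈ 0.978 mm/yr.

0.978 mm/yr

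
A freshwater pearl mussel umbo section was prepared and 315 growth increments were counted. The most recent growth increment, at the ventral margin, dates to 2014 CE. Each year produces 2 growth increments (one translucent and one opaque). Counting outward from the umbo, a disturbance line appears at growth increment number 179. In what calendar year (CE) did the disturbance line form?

Between growth increment 179 and the ventral margin there are 315 − 179 = 136 growth increments.
136 growth increments at 2 per year is 136 / 2 = 68 years.
The growth increment at the ventral margin is 2014 CE, so the disturbance line dates to 2014 − 68 = 1946 CE.

1946 CE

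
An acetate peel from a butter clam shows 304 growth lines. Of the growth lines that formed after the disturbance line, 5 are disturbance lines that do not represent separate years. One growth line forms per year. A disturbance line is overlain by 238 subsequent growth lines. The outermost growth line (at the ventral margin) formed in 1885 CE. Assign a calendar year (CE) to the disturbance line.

238 growth lines formed after the disturbance line.
Excluding 5 false growth lines: 238 − 5 = 233.
1885 − 233 = 1652 CE.

1652 CE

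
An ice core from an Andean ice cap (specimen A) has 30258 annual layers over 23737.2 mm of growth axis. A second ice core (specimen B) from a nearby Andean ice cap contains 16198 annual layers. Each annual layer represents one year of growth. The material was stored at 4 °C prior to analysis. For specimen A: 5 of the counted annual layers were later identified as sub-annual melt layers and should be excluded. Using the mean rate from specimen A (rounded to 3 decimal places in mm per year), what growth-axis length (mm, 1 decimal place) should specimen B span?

Specimen A: after corrections the count is 30258 − 5 = 30253 annual layers.
A: Extension rate ≈ 23737.2 / 30253 = 0.785 mm per year.
For B, 0.785 mm/year × 16198 years = 12715.4 mm.

12715.4 mm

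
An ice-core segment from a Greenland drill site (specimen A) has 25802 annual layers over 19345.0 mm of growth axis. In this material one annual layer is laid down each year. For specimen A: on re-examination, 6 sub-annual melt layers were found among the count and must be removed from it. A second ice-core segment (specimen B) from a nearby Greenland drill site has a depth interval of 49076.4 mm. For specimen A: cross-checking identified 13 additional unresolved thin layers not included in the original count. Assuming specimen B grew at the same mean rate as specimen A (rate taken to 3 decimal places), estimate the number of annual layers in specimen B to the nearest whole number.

65435 annual layers

Specimen A: after corrections the count is 25802 − 6 + 13 = 25809 annual layers.
A: Extension rate ≈ 19345.0 / 25809 = 0.750 mm/year.
B spans 49076.4 / 0.750 = 65435.20 years ≈ 65435 annual layers.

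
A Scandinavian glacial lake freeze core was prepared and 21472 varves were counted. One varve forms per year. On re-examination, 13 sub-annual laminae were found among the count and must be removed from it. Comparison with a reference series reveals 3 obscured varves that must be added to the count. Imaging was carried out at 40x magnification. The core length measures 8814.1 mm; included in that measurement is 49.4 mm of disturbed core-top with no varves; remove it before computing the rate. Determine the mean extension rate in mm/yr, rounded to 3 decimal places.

After corrections the count is 21472 − 13 + 3 = 21462 varves.
Net length = 8814.1 − 49.4 = 8764.7 mm.
Mean rate = 8764.7 mm / 21462 years ≈ 0.408 mm/yr.

0.408 mm/yr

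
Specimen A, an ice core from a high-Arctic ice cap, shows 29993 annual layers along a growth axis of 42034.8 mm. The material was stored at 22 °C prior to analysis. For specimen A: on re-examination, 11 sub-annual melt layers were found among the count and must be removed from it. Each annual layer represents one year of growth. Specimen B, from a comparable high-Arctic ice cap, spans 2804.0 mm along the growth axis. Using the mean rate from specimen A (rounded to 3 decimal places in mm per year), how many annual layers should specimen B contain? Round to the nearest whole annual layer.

2000 annual layers

Specimen A: adjusted count: 29993 − 11 = 29982 annual layers.
A: Mean rate = 42034.8 mm / 29982 years ≈ 1.402 mm/year.
Specimen B: 2804.0 mm / 1.402 mm per year = 2000.00 years ≈ 2000 annual layers.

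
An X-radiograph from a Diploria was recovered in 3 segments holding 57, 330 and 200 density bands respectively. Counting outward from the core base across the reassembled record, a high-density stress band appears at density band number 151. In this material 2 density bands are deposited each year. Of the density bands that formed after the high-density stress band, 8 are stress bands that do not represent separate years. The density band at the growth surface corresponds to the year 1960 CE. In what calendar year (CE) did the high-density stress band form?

Total density bands = 57 + 330 + 200 = 587.
587 − 151 = 436 density bands lie beyond the high-density stress band toward the growth surface.
Removing the 8 false density bands leaves 436 − 8 = 428 true density bands beyond the high-density stress band.
With 2 density bands per year, 428 / 2 = 214 years.
Counting back 214 years from 1960 CE places the high-density stress band in 1960 − 214 = 1746 CE.

1746 CE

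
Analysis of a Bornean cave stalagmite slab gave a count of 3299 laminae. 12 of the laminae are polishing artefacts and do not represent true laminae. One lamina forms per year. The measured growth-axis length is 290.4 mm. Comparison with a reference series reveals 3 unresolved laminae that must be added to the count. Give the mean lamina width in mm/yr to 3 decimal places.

0.088 mm/yr

After corrections the count is 3299 − 12 + 3 = 3290 laminae.
Mean rate = 290.4 mm / 3290 years ≈ 0.088 mm/yr.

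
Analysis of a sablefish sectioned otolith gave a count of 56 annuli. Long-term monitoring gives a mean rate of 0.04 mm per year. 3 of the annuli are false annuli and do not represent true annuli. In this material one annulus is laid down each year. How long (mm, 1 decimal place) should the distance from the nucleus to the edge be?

2.1 mm

Correcting the raw count gives 56 − 3 = 53 true annuli.
Predicted length = 0.04 mm/year × 53 years = 2.1 mm.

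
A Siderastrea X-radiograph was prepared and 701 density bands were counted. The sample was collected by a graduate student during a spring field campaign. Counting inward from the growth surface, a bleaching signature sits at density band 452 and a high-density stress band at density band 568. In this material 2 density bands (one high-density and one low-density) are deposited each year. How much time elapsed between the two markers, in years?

58 years

568 − 452 = 116 density bands lie between the two events.
116 density bands at 2 per year is 116 / 2 = 58 years.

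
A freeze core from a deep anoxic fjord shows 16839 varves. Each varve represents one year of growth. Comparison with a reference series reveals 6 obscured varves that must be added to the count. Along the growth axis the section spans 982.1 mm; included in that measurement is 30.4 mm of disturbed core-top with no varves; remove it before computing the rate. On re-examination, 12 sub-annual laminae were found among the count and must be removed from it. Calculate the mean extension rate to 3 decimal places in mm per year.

0.057 mm per year

True varve count = 16839 − 12 + 6 = 16833.
Net length = 982.1 − 30.4 = 951.7 mm.
951.7 mm over 16833 years gives 951.7 / 16833 ≈ 0.057 mm per year.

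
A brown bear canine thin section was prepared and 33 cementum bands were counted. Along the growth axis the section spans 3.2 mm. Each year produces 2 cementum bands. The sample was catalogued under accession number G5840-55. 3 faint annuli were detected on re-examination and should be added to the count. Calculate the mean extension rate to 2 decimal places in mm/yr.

True cementum band count = 33 + 3 = 36.
36 cementum bands at 2 per year is 36 / 2 = 18 years.
3.2 mm over 18 years gives 3.2 / 18 ≈ 0.18 mm/yr.

0.18 mm/yr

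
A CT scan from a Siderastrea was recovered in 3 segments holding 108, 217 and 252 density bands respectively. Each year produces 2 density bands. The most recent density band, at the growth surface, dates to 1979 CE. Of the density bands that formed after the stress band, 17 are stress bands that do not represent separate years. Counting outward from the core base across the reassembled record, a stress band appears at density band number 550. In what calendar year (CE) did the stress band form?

1974 CE

Total density bands = 108 + 217 + 252 = 577.
Between density band 550 and the growth surface there are 577 − 550 = 27 density bands.
Excluding 17 false density bands: 27 − 17 = 10.
Dividing by 2 density bands per year: 10 / 2 = 5 years.
1979 − 5 = 1974 CE.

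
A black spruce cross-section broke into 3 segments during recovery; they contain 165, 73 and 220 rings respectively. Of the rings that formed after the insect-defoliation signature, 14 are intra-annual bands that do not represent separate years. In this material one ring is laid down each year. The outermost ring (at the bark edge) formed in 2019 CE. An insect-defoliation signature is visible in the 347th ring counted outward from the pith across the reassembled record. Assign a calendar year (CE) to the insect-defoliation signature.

Total rings = 165 + 73 + 220 = 458.
The insect-defoliation signature sits at ring 347 from the pith, so 458 − 347 = 111 rings formed after it.
Removing the 14 false rings leaves 111 − 14 = 97 true rings beyond the insect-defoliation signature.
Counting back 97 years from 2019 CE places the insect-defoliation signature in 2019 − 97 = 1922 CE.

1922 CE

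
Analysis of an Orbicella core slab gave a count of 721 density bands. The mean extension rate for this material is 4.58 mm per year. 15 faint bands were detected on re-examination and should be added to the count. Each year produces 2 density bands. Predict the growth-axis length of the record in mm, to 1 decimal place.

Correcting the raw count gives 721 + 15 = 736 true density bands.
With 2 density bands per year, 736 / 2 = 368 years.
368 years at 4.58 mm/year gives 4.58 × 368 = 1685.4 mm.

1685.4 mm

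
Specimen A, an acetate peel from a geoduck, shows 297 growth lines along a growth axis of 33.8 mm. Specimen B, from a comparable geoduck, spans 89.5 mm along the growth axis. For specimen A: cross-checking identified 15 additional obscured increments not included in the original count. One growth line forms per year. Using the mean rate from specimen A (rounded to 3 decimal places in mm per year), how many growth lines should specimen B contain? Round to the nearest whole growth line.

Specimen A: adjusted count: 297 + 15 = 312 growth lines.
A: Extension rate ≈ 33.8 / 312 = 0.108 mm/yr.
For B, 89.5 / 0.108 = 828.70 years ≈ 829 growth lines.

829 growth lines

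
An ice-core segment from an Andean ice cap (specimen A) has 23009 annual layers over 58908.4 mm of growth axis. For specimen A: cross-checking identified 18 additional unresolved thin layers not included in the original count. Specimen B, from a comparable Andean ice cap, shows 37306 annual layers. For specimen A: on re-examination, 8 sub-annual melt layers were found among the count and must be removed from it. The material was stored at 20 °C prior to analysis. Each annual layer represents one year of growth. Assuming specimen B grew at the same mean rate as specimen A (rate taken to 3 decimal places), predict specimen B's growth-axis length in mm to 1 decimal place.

95466.1 mm

Specimen A: after corrections the count is 23009 − 8 + 18 = 23019 annual layers.
A: Mean rate = 58908.4 mm / 23019 years ≈ 2.559 mm/yr.
B's length ≈ 2.559 × 37306 = 95466.1 mm.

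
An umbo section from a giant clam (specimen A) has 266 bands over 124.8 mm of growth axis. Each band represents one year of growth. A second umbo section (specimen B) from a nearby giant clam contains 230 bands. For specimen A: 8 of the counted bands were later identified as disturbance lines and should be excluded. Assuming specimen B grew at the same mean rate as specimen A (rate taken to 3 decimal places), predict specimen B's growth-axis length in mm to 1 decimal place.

Specimen A: correcting the raw count gives 266 − 8 = 258 true bands.
A: 124.8 mm over 258 years gives 124.8 / 258 ≈ 0.484 mm/yr.
Length of B = 0.484 × 230 = 111.3 mm.

111.3 mm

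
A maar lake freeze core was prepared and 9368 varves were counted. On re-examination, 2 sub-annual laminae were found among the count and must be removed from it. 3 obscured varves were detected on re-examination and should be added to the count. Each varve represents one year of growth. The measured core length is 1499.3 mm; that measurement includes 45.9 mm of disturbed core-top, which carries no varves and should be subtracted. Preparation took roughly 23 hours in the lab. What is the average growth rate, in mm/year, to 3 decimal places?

True varve count = 9368 − 2 + 3 = 9369.
Net length = 1499.3 − 45.9 = 1453.4 mm.
Extension rate ≈ 1453.4 / 9369 = 0.155 mm/year.

0.155 mm/year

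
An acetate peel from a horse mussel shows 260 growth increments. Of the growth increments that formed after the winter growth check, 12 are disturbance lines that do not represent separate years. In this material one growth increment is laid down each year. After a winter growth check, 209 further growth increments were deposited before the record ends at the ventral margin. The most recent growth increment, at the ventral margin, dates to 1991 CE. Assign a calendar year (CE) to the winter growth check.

There are 209 growth increments younger than the winter growth check.
Excluding 12 false growth increments: 209 − 12 = 197.
1991 − 197 = 1794 CE.

1794 CE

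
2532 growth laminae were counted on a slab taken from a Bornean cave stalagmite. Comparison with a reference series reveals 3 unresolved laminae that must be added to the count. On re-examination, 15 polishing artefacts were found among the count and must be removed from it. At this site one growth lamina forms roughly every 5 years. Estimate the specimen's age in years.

Adjusted count: 2532 − 15 + 3 = 2520 growth laminae.
Multiplying by 5 years per growth lamina: 2520 × 5 = 12600 years.

12600 years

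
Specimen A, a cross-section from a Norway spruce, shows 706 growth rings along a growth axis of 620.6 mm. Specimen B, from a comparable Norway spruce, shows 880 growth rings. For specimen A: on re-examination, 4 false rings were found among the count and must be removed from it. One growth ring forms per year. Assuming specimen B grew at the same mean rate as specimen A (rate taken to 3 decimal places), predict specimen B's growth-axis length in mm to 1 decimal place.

Specimen A: true growth ring count = 706 − 4 = 702.
A: Extension rate ≈ 620.6 / 702 = 0.884 mm/year.
Length of B = 0.884 × 880 = 777.9 mm.

777.9 mm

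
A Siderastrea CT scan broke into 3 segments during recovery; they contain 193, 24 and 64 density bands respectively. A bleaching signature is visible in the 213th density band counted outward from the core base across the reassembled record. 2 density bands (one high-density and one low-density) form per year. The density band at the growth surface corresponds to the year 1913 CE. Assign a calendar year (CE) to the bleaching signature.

Total density bands = 193 + 24 + 64 = 281.
The bleaching signature sits at density band 213 from the core base, so 281 − 213 = 68 density bands formed after it.
Dividing by 2 density bands per year: 68 / 2 = 34 years.
1913 − 34 = 1879 CE.

1879 CE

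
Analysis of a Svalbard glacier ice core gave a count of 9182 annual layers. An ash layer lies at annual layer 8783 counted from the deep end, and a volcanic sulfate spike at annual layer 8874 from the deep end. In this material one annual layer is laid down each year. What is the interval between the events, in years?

The two markers are separated by 8874 − 8783 = 91 annual layers.
At one annual layer per year, 91 years elapsed between them.

91 years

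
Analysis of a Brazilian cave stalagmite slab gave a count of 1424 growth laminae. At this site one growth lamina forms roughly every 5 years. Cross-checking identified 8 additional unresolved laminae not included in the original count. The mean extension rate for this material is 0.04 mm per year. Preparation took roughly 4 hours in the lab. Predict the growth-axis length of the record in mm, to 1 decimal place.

286.4 mm

Adjusted count: 1424 + 8 = 1432 growth laminae.
1432 growth laminae at 5 years each span 1432 × 5 = 7160 years.
Predicted length = 0.04 mm/year × 7160 years = 286.4 mm.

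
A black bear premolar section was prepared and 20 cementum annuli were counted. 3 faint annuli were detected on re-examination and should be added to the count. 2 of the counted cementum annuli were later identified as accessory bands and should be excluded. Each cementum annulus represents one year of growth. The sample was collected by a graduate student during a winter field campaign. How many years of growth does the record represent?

21 yr

Adjusted count: 20 − 2 + 3 = 21 cementum annuli.
One cementum annulus per year makes the duration 21 years.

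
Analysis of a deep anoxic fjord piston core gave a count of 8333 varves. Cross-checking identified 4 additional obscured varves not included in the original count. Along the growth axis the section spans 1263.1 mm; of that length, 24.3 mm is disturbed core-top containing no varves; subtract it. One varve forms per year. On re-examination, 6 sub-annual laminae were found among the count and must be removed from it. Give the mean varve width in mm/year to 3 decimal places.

True varve count = 8333 − 6 + 4 = 8331.
The growth record spans 1263.1 − 24.3 = 1238.8 mm.
1238.8 mm over 8331 years gives 1238.8 / 8331 ≈ 0.149 mm/year.

0.149 mm/year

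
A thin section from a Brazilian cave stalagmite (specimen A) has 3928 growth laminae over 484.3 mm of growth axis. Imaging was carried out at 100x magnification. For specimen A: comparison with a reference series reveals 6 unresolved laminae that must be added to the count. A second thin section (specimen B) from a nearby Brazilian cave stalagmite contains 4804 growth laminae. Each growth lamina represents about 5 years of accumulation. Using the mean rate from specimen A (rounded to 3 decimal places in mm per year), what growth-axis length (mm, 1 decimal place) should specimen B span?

Specimen A: adjusted count: 3928 + 6 = 3934 growth laminae.
Specimen A: 3934 growth laminae at 5 years each span 3934 × 5 = 19670 years.
A: 484.3 mm over 19670 years gives 484.3 / 19670 ≈ 0.025 mm/yr.
Specimen B: at 5 years per growth lamina, 4804 × 5 = 24020 years. Length of B = 0.025 × 24020 = 600.5 mm.

600.5 mm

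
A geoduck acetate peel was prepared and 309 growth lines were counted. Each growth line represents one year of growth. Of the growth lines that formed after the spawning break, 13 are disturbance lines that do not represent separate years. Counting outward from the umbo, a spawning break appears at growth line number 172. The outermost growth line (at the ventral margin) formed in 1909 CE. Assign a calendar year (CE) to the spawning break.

1785 CE

Between growth line 172 and the ventral margin there are 309 − 172 = 137 growth lines.
Excluding 13 false growth lines: 137 − 13 = 124.
1909 − 124 = 1785 CE.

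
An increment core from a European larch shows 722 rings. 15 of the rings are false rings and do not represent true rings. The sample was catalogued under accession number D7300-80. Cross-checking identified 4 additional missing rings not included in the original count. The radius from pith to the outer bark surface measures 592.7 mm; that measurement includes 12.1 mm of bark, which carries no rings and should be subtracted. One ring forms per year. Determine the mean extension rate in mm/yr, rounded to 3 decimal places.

True ring count = 722 − 15 + 4 = 711.
The growth record spans 592.7 − 12.1 = 580.6 mm.
580.6 mm over 711 years gives 580.6 / 711 ≈ 0.817 mm/yr.

0.817 mm/yr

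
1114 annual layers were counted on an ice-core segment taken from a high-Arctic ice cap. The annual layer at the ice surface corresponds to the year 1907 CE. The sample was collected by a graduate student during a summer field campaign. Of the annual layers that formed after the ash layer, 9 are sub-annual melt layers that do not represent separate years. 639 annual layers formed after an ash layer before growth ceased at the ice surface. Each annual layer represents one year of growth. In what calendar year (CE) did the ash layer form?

639 annual layers post-date the ash layer.
Excluding 9 false annual layers: 639 − 9 = 630.
Counting back 630 years from 1907 CE places the ash layer in 1907 − 630 = 1277 CE.

1277 CE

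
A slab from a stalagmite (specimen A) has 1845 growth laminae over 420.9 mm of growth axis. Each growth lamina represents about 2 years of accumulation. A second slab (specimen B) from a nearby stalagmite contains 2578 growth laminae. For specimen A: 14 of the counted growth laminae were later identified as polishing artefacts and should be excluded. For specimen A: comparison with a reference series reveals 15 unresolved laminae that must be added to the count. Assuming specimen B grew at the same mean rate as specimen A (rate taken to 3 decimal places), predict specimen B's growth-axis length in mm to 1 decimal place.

587.8 mm

Specimen A: after corrections the count is 1845 − 14 + 15 = 1846 growth laminae.
Specimen A: 1846 growth laminae at 2 years each span 1846 × 2 = 3692 years.
A: Extension rate ≈ 420.9 / 3692 = 0.114 mm/yr.
Specimen B: multiplying by 2 years per growth lamina: 2578 × 2 = 5156 years. For B, 0.114 mm/year × 5156 years = 587.8 mm.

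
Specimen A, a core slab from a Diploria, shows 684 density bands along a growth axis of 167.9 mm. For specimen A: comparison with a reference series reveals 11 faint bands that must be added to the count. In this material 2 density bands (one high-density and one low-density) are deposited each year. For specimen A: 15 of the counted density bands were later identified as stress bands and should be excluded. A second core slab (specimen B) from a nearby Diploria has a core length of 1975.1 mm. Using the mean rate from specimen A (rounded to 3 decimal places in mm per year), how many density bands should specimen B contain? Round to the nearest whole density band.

Specimen A: true density band count = 684 − 15 + 11 = 680.
Specimen A: with 2 density bands per year, 680 / 2 = 340 years.
A: 167.9 mm over 340 years gives 167.9 / 340 ≈ 0.494 mm/yr.
B spans 1975.1 / 0.494 = 3998.18 years; at 2 density bands per year that is 3998.18 × 2 ≈ 7996 density bands.

7996 density bands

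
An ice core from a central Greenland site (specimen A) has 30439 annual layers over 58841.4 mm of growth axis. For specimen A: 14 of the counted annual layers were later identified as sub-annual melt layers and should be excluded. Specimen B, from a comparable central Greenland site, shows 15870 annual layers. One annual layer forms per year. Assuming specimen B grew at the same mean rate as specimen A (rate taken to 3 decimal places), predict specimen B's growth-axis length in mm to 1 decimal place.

Specimen A: correcting the raw count gives 30439 − 14 = 30425 true annual layers.
A: Mean rate = 58841.4 mm / 30425 years ≈ 1.934 mm/yr.
Length of B = 1.934 × 15870 = 30692.6 mm.

30692.6 mm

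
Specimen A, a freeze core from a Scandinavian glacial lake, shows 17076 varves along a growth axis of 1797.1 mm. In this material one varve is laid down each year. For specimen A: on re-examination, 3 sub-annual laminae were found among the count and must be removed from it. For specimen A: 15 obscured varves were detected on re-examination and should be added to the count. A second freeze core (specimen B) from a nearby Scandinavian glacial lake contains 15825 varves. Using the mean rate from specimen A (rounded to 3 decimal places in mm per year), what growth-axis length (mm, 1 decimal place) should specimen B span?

Specimen A: correcting the raw count gives 17076 − 3 + 15 = 17088 true varves.
A: Extension rate ≈ 1797.1 / 17088 = 0.105 mm per year.
Length of B = 0.105 × 15825 = 1661.6 mm.

1661.6 mm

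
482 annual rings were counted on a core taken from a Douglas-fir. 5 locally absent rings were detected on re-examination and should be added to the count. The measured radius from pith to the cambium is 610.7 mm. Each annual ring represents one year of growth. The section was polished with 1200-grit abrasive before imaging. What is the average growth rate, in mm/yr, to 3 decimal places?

1.254 mm/yr

Correcting the raw count gives 482 + 5 = 487 true annual rings.
Extension rate ≈ 610.7 / 487 = 1.254 mm/yr.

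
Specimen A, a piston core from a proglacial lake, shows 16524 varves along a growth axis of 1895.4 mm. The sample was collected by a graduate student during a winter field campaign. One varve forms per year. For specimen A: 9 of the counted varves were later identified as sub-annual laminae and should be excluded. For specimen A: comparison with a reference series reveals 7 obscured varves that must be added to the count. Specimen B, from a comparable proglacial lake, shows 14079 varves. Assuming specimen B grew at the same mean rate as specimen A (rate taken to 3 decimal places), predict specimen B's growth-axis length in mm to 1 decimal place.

1619.1 mm

Specimen A: correcting the raw count gives 16524 − 9 + 7 = 16522 true varves.
A: 1895.4 mm over 16522 years gives 1895.4 / 16522 ≈ 0.115 mm/yr.
B's length ≈ 0.115 × 14079 = 1619.1 mm.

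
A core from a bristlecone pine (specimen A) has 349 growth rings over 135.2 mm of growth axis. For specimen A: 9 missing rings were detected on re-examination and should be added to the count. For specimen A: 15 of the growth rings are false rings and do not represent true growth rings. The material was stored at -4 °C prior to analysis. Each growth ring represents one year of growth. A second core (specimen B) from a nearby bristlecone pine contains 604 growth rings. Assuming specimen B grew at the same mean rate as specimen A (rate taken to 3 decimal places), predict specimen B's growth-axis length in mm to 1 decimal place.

Specimen A: true growth ring count = 349 − 15 + 9 = 343.
A: Extension rate ≈ 135.2 / 343 = 0.394 mm per year.
Length of B = 0.394 × 604 = 238.0 mm.

238.0 mm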